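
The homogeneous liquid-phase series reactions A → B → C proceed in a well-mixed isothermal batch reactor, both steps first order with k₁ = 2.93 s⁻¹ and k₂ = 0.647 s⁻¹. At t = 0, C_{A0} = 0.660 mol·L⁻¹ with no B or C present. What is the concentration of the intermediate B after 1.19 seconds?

For first-order series with pure A initially, C_B(t) = k₁C_{A0}/(k₂−k₁)·(e^(−k₁t) − e^(−k₂t)).
e^(−k₁t) = e^(−2.93×1.19) = e^(−3.487) = 0.03060; e^(−k₂t) = e^(−0.7699) = 0.4630.
C_B = 2.93×0.660/(0.647−2.93) × (0.03060−0.4630) = (-0.8470)×(-0.4324) = 0.3663 mol·L⁻¹.

0.366 mol·L⁻¹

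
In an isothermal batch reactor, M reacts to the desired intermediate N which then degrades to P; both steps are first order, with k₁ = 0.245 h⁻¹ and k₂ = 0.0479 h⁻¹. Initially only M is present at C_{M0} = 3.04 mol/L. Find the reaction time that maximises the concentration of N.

For first-order series the maximum of C_N occurs at t_opt = ln(k₂/k₁)/(k₂−k₁).
= ln(0.0479/0.245)/(0.0479−0.245) = ln(0.1955)/-0.1971 = -1.632/-0.1971 = 8.28 h.

8.28 h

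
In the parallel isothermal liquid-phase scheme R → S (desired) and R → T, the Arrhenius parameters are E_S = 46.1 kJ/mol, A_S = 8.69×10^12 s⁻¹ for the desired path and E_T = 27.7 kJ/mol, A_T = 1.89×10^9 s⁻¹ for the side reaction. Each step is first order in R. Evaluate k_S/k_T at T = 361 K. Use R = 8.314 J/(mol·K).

10.0

With equal orders, S_{S/T} = k_S/k_T = (A_S/A_T)·exp[(E_T−E_S)/(RT)].
(E_T−E_S)/(RT) = (27.7−46.1)×10³/(8.314×361) = -18400/3001 = -6.131.
k_S/k_T = (8.69×10^12/1.89×10^9)·exp(-6.131) = 4598 × 0.002175 = 10.0.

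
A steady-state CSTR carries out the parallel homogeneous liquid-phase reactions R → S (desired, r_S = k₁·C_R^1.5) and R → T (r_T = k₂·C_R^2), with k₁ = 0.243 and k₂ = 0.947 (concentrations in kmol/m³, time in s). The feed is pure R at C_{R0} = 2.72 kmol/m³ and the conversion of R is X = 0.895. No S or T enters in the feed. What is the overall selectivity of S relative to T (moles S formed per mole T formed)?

0.480

Exit C_R = C_{R0}(1−X) = 2.72×0.105 = 0.2856 kmol/m³.
In a CSTR the entire volume is at exit conditions, so r_S = 0.243×0.2856^1.5 = 0.03709 and r_T = 0.947×0.2856^2 = 0.07724.
Overall selectivity = C_S/C_T = r_Sτ/(r_Tτ) = r_S/r_T = 0.480.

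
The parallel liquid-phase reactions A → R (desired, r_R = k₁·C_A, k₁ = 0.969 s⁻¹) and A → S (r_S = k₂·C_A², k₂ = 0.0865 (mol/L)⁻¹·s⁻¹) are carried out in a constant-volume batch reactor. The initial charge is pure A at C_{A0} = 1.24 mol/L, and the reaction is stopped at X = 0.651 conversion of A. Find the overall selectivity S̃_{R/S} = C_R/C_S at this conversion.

C_A = C_{A0}(1−X) = 0.4328 mol/L.
Along a PFR/batch, dC_R/dC_A = −r_R/(r_R+r_S) = −k₁/(k₁+k₂·C_A).
Integrating from C_{A0} to C_A: C_R = (0.969/0.0865)·ln[(0.969+0.0865·1.24)/(0.969+0.0865·0.433)] = 11.20·ln(1.076/1.006) = 0.7514 mol/L.
C_S = (C_{A0}−C_A)−C_R = 0.05580 mol/L; S̃_{R/S} = 0.7514/0.05580 = 13.5.

13.5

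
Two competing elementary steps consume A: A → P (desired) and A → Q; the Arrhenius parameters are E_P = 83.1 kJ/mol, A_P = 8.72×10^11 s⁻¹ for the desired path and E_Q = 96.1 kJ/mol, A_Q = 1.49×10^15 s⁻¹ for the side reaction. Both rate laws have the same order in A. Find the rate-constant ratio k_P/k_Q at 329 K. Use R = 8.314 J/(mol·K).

0.0678

Since both paths have the same order in A, the concentration cancels and S_{P/Q} = k_P/k_Q = (A_P/A_Q)·exp[(E_Q−E_P)/(RT)].
(E_Q−E_P)/(RT) = (96.1−83.1)×10³/(8.314×329) = 13000/2735 = 4.753.
k_P/k_Q = (8.72×10^11/1.49×10^15)·exp(4.753) = 5.852×10^-4 × 115.9 = 0.0678.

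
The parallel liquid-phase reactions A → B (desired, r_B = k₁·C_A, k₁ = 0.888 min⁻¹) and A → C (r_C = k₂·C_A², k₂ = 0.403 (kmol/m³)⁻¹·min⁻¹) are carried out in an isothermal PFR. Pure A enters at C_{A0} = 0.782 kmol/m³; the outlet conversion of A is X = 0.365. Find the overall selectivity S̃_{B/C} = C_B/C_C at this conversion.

C_A = C_{A0}(1−X) = 0.4966 kmol/m³.
Along a PFR/batch, dC_B/dC_A = −r_B/(r_B+r_C) = −k₁/(k₁+k₂·C_A).
Integrating from C_{A0} to C_A: C_B = (0.888/0.403)·ln[(0.888+0.403·0.782)/(0.888+0.403·0.497)] = 2.203·ln(1.203/1.088) = 0.2214 kmol/m³.
C_C = (C_{A0}−C_A)−C_B = 0.06400 kmol/m³; S̃_{B/C} = 0.2214/0.06400 = 3.46.

3.46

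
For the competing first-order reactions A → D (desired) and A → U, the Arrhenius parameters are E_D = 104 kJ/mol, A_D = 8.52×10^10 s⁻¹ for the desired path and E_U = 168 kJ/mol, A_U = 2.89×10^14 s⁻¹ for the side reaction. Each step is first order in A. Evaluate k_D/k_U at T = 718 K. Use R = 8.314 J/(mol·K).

With equal orders, S_{D/U} = k_D/k_U = (A_D/A_U)·exp[(E_U−E_D)/(RT)].
(E_U−E_D)/(RT) = (168−104)×10³/(8.314×718) = 64000/5969 = 10.72.
k_D/k_U = (8.52×10^10/2.89×10^14)·exp(10.72) = 2.948×10^-4 × 45309 = 13.4.

13.4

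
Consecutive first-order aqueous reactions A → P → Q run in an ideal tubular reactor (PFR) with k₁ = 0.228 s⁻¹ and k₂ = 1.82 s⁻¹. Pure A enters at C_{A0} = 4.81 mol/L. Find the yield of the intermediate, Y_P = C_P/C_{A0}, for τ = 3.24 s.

0.0680

For first-order series with pure A initially, C_P(τ) = k₁C_{A0}/(k₂−k₁)·(e^(−k₁τ) − e^(−k₂τ)).
e^(−k₁τ) = e^(−0.228×3.24) = e^(−0.7387) = 0.4777; e^(−k₂τ) = e^(−5.897) = 0.002748.
C_P = 0.228×4.81/(1.82−0.228) × (0.4777−0.002748) = 0.6889×0.4750 = 0.3272 mol/L.
Y_P = C_P/C_{A0} = 0.3272/4.81 = 0.0680.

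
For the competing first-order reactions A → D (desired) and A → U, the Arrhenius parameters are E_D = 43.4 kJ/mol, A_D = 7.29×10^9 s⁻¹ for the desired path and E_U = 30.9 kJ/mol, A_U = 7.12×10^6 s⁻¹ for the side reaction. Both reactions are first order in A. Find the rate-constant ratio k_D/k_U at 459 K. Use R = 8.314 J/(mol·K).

With equal orders, S_{D/U} = k_D/k_U = (A_D/A_U)·exp[(E_U−E_D)/(RT)].
(E_U−E_D)/(RT) = (30.9−43.4)×10³/(8.314×459) = -12500/3816 = -3.276.
k_D/k_U = (7.29×10^9/7.12×10^6)·exp(-3.276) = 1024 × 0.03780 = 38.7.
Since E_D > E_U, raising the temperature improves selectivity toward D.

38.7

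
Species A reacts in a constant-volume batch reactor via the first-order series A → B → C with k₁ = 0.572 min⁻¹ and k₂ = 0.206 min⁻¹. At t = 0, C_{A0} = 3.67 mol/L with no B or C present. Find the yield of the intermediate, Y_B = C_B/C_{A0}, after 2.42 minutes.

0.558

Solving the coupled first-order balances gives C_B(t) = [k₁/(k₂−k₁)]·C_{A0}·(e^(−k₁t) − e^(−k₂t)).
e^(−k₁t) = e^(−0.572×2.42) = e^(−1.384) = 0.2505; e^(−k₂t) = e^(−0.4985) = 0.6074.
C_B = 0.572×3.67/(0.206−0.572) × (0.2505−0.6074) = (-5.736)×(-0.3569) = 2.047 mol/L.
Y_B = C_B/C_{A0} = 2.047/3.67 = 0.558.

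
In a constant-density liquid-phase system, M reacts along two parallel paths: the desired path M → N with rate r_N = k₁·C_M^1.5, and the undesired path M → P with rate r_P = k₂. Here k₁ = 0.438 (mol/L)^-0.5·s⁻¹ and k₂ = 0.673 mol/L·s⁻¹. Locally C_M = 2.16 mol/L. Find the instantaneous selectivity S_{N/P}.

2.07

S_{N/P} = r_N/r_P = (k₁·C_M^1.5)/(k₂) = (k₁/k₂)·C_M^1.5.
= (0.438×2.160^1.5) / (0.673) = 1.390/0.6730 = 2.07.
Since the desired path is higher order in M, keeping C_M high (PFR or concentrated feed) favours N.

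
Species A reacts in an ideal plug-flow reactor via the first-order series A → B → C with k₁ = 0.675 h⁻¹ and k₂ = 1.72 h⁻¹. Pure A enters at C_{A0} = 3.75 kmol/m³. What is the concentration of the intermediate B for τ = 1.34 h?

Solving the coupled first-order balances gives C_B(τ) = [k₁/(k₂−k₁)]·C_{A0}·(e^(−k₁τ) − e^(−k₂τ)).
e^(−k₁τ) = e^(−0.675×1.34) = e^(−0.9045) = 0.4047; e^(−k₂τ) = e^(−2.305) = 0.09978.
C_B = 0.675×3.75/(1.72−0.675) × (0.4047−0.09978) = 2.422×0.3050 = 0.7387 kmol/m³.

0.739 kmol/m³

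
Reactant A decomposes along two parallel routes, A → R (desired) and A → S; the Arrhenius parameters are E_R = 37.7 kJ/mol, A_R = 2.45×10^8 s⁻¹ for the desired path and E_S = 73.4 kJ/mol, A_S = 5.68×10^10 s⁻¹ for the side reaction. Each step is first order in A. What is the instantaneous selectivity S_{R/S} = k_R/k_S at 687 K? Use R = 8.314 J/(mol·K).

k_R/k_S = (A_R/A_S)·exp[−(E_R−E_S)/(RT)] = (A_R/A_S)·exp[(E_S−E_R)/(RT)].
(E_S−E_R)/(RT) = (73.4−37.7)×10³/(8.314×687) = 35700/5712 = 6.250.
k_R/k_S = (2.45×10^8/5.68×10^10)·exp(6.250) = 0.004313 × 518.2 = 2.24.

2.24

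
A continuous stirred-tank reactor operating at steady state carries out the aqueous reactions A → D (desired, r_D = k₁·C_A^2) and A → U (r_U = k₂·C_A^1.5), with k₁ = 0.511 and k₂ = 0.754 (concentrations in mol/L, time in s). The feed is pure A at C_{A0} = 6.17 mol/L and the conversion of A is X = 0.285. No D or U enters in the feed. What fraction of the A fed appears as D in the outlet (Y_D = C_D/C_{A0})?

Exit C_A = C_{A0}(1−X) = 6.17×0.715 = 4.412 mol/L.
In a CSTR the entire volume is at exit conditions, so r_D = 0.511×4.412^2 = 9.945 and r_U = 0.754×4.412^1.5 = 6.986.
Fraction of consumed A going to D: r_D/(r_D+r_U) = 0.5874.
C_D = 0.5874·C_{A0}·X = 0.5874×6.17×0.285 = 1.03 mol/L; Y_D = C_D/C_{A0} = 0.167.

0.167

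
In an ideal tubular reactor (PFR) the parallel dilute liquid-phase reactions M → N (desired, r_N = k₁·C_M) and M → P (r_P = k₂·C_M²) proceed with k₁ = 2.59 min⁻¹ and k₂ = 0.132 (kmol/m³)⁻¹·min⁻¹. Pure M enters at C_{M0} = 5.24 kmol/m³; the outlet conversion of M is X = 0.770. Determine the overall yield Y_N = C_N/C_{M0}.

C_M = C_{M0}(1−X) = 1.205 kmol/m³.
Along a PFR/batch, dC_N/dC_M = −r_N/(r_N+r_P) = −k₁/(k₁+k₂·C_M).
Integrating from C_{M0} to C_M: C_N = (2.59/0.132)·ln[(2.59+0.132·5.24)/(2.59+0.132·1.21)] = 19.62·ln(3.282/2.749) = 3.475 kmol/m³.
Y_N = C_N/C_{M0} = 3.475/5.24 = 0.663.

0.663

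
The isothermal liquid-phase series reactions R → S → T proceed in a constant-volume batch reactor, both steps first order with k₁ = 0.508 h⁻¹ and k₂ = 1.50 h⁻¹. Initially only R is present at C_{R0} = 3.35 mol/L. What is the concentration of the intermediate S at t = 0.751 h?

Solving the coupled first-order balances gives C_S(t) = [k₁/(k₂−k₁)]·C_{R0}·(e^(−k₁t) − e^(−k₂t)).
e^(−k₁t) = e^(−0.508×0.751) = e^(−0.3815) = 0.6828; e^(−k₂t) = e^(−1.127) = 0.3242.
C_S = 0.508×3.35/(1.50−0.508) × (0.6828−0.3242) = 1.716×0.3587 = 0.6153 mol/L.

0.615 mol/L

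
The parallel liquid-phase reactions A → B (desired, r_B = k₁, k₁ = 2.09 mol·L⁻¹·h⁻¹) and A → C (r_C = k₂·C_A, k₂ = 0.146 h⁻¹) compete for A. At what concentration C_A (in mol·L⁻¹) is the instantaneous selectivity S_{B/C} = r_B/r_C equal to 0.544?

26.3 mol·L⁻¹

S_{B/C} = (k₁/k₂)·C_A⁻¹ ⇒ C_A = (S·k₂/k₁)^(-1).
= (0.544×0.146/2.09)^(-1) = (0.03800)^(-1) = 26.3 mol·L⁻¹.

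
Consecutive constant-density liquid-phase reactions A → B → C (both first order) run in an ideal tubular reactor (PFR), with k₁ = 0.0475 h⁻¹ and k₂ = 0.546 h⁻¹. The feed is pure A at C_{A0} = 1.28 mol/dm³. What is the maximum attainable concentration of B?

0.0882 mol/dm³

At the optimum, C_{B,max}/C_{A0} = (k₁/k₂)^[k₂/(k₂−k₁)].
= (0.0475/0.546)^(0.546/(0.546−0.0475)) = (0.08700)^(1.095) = 0.06894.
C_{B,max} = 0.06894×1.28 = 0.0882 mol/dm³.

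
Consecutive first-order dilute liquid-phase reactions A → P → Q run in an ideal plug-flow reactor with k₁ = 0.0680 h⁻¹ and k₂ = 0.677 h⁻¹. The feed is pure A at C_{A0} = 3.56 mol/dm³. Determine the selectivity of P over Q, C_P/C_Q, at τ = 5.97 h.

For first-order series with pure A initially, C_P(τ) = k₁C_{A0}/(k₂−k₁)·(e^(−k₁τ) − e^(−k₂τ)).
e^(−k₁τ) = e^(−0.0680×5.97) = e^(−0.4060) = 0.6663; e^(−k₂τ) = e^(−4.042) = 0.01757.
C_P = 0.0680×3.56/(0.677−0.0680) × (0.6663−0.01757) = 0.3975×0.6488 = 0.2579 mol/dm³.
C_A = C_{A0}e^(−k₁τ) = 2.372 mol/dm³, so C_Q = C_{A0}−C_A−C_P = 0.9300 mol/dm³; C_P/C_Q = 0.277.

0.277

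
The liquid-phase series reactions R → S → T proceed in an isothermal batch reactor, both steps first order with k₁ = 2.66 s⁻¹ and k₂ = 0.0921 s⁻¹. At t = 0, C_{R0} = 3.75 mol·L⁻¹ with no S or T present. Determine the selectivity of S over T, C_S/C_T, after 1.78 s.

Solving the coupled first-order balances gives C_S(t) = [k₁/(k₂−k₁)]·C_{R0}·(e^(−k₁t) − e^(−k₂t)).
e^(−k₁t) = e^(−2.66×1.78) = e^(−4.735) = 0.008784; e^(−k₂t) = e^(−0.1639) = 0.8488.
C_S = 2.66×3.75/(0.0921−2.66) × (0.008784−0.8488) = (-3.884)×(-0.8400) = 3.263 mol·L⁻¹.
C_R = C_{R0}e^(−k₁t) = 0.03294 mol·L⁻¹, so C_T = C_{R0}−C_R−C_S = 0.4540 mol·L⁻¹; C_S/C_T = 7.19.

7.19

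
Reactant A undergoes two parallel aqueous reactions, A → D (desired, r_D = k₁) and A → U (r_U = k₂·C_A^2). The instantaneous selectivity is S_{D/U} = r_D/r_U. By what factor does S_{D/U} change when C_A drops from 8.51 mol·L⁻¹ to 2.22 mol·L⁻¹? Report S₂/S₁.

S_{D/U} = (k₁/k₂)·C_A^-2, so S₂/S₁ = (C_{A,2}/C_{A,1})^-2.
= (2.22/8.51)^(-2) = (0.2609)^(-2) = 14.7.

14.7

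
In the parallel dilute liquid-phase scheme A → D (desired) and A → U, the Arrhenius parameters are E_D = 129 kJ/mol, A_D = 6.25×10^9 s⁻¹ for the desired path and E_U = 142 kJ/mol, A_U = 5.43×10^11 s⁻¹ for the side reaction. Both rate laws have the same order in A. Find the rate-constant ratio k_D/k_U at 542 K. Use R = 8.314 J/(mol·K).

0.206

k_D/k_U = (A_D/A_U)·exp[−(E_D−E_U)/(RT)] = (A_D/A_U)·exp[(E_U−E_D)/(RT)].
(E_U−E_D)/(RT) = (142−129)×10³/(8.314×542) = 13000/4506 = 2.885.
k_D/k_U = (6.25×10^9/5.43×10^11)·exp(2.885) = 0.01151 × 17.90 = 0.206.
Since E_D < E_U, lowering the temperature improves selectivity toward D.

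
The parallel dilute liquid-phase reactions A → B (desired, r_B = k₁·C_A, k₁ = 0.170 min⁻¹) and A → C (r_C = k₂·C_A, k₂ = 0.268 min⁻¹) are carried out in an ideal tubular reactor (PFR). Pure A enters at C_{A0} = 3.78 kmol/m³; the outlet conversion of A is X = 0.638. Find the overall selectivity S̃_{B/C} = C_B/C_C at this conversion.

0.634

C_A = C_{A0}(1−X) = 1.368 kmol/m³.
Both paths are first order in A, so the instantaneous fraction to B is constant: dC_B/d(−C_A) = k₁/(k₁+k₂) = 0.3881.
C_B = 0.3881·(C_{A0}−C_A) = 0.3881×2.412 = 0.936 kmol/m³.
C_C = (C_{A0}−C_A)−C_B = 1.476 kmol/m³; S̃_{B/C} = 0.9360/1.476 = 0.634.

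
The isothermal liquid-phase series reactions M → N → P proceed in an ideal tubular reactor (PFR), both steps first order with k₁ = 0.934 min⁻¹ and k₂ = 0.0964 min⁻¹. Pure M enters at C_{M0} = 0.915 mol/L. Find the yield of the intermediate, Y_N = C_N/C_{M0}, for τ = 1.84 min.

0.734

Solving the coupled first-order balances gives C_N(τ) = [k₁/(k₂−k₁)]·C_{M0}·(e^(−k₁τ) − e^(−k₂τ)).
e^(−k₁τ) = e^(−0.934×1.84) = e^(−1.719) = 0.1793; e^(−k₂τ) = e^(−0.1774) = 0.8375.
C_N = 0.934×0.915/(0.0964−0.934) × (0.1793−0.8375) = (-1.020)×(-0.6581) = 0.6715 mol/L.
Y_N = C_N/C_{M0} = 0.6715/0.915 = 0.734.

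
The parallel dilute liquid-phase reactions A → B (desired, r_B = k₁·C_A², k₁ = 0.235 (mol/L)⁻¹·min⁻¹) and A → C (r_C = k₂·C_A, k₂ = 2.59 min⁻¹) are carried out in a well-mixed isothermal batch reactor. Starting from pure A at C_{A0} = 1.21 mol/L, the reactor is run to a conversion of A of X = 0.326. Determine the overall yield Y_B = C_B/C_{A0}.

C_A = C_{A0}(1−X) = 0.8155 mol/L.
Along a PFR/batch, dC_C/dC_A = −r_C/(r_B+r_C) = −k₂/(k₂+k₁·C_A).
Integrating from C_{A0} to C_A: C_C = (2.59/0.235)·ln[(2.59+0.235·1.21)/(2.59+0.235·0.816)] = 11.02·ln(2.874/2.782) = 0.3613 mol/L.
Then C_B = (C_{A0}−C_A) − C_C = 0.3945 − 0.3613 = 0.03316 mol/L.
Y_B = C_B/C_{A0} = 0.03316/1.21 = 0.0274.

0.0274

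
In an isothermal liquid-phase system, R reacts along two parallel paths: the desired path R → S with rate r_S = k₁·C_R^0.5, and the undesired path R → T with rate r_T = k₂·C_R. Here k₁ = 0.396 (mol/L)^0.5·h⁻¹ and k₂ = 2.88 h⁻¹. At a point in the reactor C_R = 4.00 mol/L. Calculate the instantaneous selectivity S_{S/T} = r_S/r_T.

0.0688

S_{S/T} = r_S/r_T = (k₁·C_R^0.5)/(k₂·C_R) = (k₁/k₂)·C_R^-0.5.
= (0.396×4.000^0.5) / (2.88×4.000) = 0.7920/11.52 = 0.0688.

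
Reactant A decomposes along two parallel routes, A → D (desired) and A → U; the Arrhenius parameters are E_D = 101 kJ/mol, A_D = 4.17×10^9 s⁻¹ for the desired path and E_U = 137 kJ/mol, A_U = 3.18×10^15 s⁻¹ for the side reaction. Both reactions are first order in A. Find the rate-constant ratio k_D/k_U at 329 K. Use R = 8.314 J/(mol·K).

0.682

With equal orders, S_{D/U} = k_D/k_U = (A_D/A_U)·exp[(E_U−E_D)/(RT)].
(E_U−E_D)/(RT) = (137−101)×10³/(8.314×329) = 36000/2735 = 13.16.
k_D/k_U = (4.17×10^9/3.18×10^15)·exp(13.16) = 1.311×10^-6 × 5.198×10^5 = 0.682.
Since E_D < E_U, lowering the temperature improves selectivity toward D.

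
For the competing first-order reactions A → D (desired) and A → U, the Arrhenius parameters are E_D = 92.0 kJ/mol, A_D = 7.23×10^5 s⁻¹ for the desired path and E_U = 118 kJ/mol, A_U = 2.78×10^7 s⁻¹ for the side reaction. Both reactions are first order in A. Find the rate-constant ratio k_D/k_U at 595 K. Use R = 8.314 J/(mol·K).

With equal orders, S_{D/U} = k_D/k_U = (A_D/A_U)·exp[(E_U−E_D)/(RT)].
(E_U−E_D)/(RT) = (118−92.0)×10³/(8.314×595) = 26000/4947 = 5.256.
k_D/k_U = (7.23×10^5/2.78×10^7)·exp(5.256) = 0.02601 × 191.7 = 4.99.

4.99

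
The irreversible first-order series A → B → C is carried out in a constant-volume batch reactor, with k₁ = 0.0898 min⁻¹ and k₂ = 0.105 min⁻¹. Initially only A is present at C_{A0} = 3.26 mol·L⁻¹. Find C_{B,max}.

Evaluating C_B at t_opt = ln(k₂/k₁)/(k₂−k₁) gives C_{B,max}/C_{A0} = (k₁/k₂)^[k₂/(k₂−k₁)].
= (0.0898/0.105)^(0.105/(0.105−0.0898)) = (0.8552)^(6.908) = 0.3395.
C_{B,max} = 0.3395×3.26 = 1.11 mol·L⁻¹.

1.11 mol·L⁻¹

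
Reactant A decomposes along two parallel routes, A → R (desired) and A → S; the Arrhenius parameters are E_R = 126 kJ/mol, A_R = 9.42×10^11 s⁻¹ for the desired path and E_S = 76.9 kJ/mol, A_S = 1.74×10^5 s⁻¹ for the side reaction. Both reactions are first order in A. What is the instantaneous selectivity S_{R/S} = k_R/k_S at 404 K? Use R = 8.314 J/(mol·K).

2.43

Since both paths have the same order in A, the concentration cancels and S_{R/S} = k_R/k_S = (A_R/A_S)·exp[(E_S−E_R)/(RT)].
(E_S−E_R)/(RT) = (76.9−126)×10³/(8.314×404) = -49100/3359 = -14.62.
k_R/k_S = (9.42×10^11/1.74×10^5)·exp(-14.62) = 5.414×10^6 × 4.482×10^-7 = 2.43.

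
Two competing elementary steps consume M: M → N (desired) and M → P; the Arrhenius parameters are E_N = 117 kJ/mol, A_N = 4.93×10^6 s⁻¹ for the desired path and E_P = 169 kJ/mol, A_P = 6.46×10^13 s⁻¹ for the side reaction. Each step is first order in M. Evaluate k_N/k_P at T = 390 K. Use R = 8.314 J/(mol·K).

0.704

Since both paths have the same order in M, the concentration cancels and S_{N/P} = k_N/k_P = (A_N/A_P)·exp[(E_P−E_N)/(RT)].
(E_P−E_N)/(RT) = (169−117)×10³/(8.314×390) = 52000/3242 = 16.04.
k_N/k_P = (4.93×10^6/6.46×10^13)·exp(16.04) = 7.632×10^-8 × 9.223×10^6 = 0.704.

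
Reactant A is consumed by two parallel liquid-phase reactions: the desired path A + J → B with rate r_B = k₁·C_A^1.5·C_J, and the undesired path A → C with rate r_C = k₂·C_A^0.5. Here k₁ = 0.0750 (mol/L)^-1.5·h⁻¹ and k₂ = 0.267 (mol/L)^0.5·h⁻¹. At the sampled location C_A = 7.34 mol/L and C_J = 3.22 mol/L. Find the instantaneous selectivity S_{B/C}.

S_{B/C} = r_B/r_C = (k₁·C_A^1.5·C_J)/(k₂·C_A^0.5) = (k₁/k₂)·C_A·C_J.
= (0.0750×7.340^1.5×3.220) / (0.267×7.340^0.5) = 4.802/0.7234 = 6.64.
Since the desired path is higher order in A, keeping C_A high (PFR or concentrated feed) favours B.

6.64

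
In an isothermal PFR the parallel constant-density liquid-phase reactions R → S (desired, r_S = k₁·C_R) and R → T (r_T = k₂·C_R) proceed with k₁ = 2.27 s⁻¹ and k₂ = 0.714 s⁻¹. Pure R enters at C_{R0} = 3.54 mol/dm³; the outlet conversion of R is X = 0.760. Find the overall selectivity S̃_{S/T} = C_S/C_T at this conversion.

C_R = C_{R0}(1−X) = 0.8496 mol/dm³.
Both paths are first order in R, so the instantaneous fraction to S is constant: dC_S/d(−C_R) = k₁/(k₁+k₂) = 0.7607.
C_S = 0.7607·(C_{R0}−C_R) = 0.7607×2.690 = 2.05 mol/dm³.
C_T = (C_{R0}−C_R)−C_S = 0.6437 mol/dm³; S̃_{S/T} = 2.047/0.6437 = 3.18.

3.18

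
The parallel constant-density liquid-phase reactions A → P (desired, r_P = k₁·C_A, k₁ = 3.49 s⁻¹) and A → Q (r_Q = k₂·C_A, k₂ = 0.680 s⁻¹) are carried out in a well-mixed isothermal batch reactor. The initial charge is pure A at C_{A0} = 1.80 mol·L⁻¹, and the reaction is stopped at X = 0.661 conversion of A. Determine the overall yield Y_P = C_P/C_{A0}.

0.553

C_A = C_{A0}(1−X) = 0.6102 mol·L⁻¹.
Both paths are first order in A, so the instantaneous fraction to P is constant: dC_P/d(−C_A) = k₁/(k₁+k₂) = 0.8369.
C_P = 0.8369·(C_{A0}−C_A) = 0.8369×1.190 = 0.996 mol·L⁻¹.
Y_P = C_P/C_{A0} = 0.9958/1.80 = 0.553.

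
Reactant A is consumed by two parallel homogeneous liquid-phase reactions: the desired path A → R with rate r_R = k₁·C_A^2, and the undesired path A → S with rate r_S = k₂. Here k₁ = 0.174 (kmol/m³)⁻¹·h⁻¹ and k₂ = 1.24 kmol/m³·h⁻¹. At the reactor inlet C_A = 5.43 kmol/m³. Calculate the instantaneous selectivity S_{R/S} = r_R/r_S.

S_{R/S} = r_R/r_S = (k₁·C_A^2)/(k₂) = (k₁/k₂)·C_A^2.
= (0.174×5.430^2) / (1.24) = 5.130/1.240 = 4.14.
Since the desired path is higher order in A, keeping C_A high (PFR or concentrated feed) favours R.

4.14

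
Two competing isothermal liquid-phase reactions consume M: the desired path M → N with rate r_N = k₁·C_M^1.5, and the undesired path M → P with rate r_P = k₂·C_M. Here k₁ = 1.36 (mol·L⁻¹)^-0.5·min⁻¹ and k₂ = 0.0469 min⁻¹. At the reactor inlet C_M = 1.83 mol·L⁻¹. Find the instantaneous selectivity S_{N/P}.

S_{N/P} = r_N/r_P = (k₁·C_M^1.5)/(k₂·C_M) = (k₁/k₂)·C_M^0.5.
= (1.36×1.830^1.5) / (0.0469×1.830) = 3.367/0.08583 = 39.2.
Since the desired path is higher order in M, keeping C_M high (PFR or concentrated feed) favours N.

39.2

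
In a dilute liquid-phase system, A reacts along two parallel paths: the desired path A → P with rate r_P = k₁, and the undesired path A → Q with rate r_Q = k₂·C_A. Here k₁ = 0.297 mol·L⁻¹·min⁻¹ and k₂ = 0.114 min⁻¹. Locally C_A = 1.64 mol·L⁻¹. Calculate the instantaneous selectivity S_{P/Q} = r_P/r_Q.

1.59

S_{P/Q} = r_P/r_Q = (k₁)/(k₂·C_A) = (k₁/k₂)·C_A⁻¹.
= (0.297) / (0.114×1.640) = 0.2970/0.1870 = 1.59.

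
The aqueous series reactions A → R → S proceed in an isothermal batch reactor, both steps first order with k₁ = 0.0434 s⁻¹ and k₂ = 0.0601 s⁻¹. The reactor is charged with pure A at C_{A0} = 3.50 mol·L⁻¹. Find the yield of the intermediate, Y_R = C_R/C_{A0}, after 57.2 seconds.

For first-order series with pure A initially, C_R(t) = k₁C_{A0}/(k₂−k₁)·(e^(−k₁t) − e^(−k₂t)).
e^(−k₁t) = e^(−0.0434×57.2) = e^(−2.482) = 0.08354; e^(−k₂t) = e^(−3.438) = 0.03214.
C_R = 0.0434×3.50/(0.0601−0.0434) × (0.08354−0.03214) = 9.096×0.05140 = 0.4675 mol·L⁻¹.
Y_R = C_R/C_{A0} = 0.4675/3.50 = 0.134.

0.134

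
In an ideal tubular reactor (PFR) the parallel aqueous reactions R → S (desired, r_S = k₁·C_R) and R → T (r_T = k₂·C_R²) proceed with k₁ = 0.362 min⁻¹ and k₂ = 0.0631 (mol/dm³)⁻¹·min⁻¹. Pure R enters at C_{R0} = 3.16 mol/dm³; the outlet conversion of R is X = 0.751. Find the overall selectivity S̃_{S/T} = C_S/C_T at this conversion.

C_R = C_{R0}(1−X) = 0.7868 mol/dm³.
Along a PFR/batch, dC_S/dC_R = −r_S/(r_S+r_T) = −k₁/(k₁+k₂·C_R).
Integrating from C_{R0} to C_R: C_S = (0.362/0.0631)·ln[(0.362+0.0631·3.16)/(0.362+0.0631·0.787)] = 5.737·ln(0.5614/0.4116) = 1.780 mol/dm³.
C_T = (C_{R0}−C_R)−C_S = 0.5933 mol/dm³; S̃_{S/T} = 1.780/0.5933 = 3.00.

3.00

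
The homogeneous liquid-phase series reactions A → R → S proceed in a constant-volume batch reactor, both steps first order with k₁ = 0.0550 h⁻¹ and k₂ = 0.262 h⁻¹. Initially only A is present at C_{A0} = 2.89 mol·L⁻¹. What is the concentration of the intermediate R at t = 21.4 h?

0.234 mol·L⁻¹

The intermediate concentration in a first-order A→B→C sequence is C_R = k₁C_{A0}(e^(−k₁t) − e^(−k₂t))/(k₂−k₁).
e^(−k₁t) = e^(−0.0550×21.4) = e^(−1.177) = 0.3082; e^(−k₂t) = e^(−5.607) = 0.003673.
C_R = 0.0550×2.89/(0.262−0.0550) × (0.3082−0.003673) = 0.7679×0.3045 = 0.2338 mol·L⁻¹.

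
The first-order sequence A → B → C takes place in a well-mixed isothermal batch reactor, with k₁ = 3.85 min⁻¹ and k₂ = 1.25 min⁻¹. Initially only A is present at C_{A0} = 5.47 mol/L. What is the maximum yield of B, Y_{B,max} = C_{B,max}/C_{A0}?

0.582

For a first-order series the maximum intermediate yield is C_{B,max}/C_{A0} = (k₁/k₂)^[k₂/(k₂−k₁)].
= (3.85/1.25)^(1.25/(1.25−3.85)) = (3.080)^(-0.4808) = 0.5823.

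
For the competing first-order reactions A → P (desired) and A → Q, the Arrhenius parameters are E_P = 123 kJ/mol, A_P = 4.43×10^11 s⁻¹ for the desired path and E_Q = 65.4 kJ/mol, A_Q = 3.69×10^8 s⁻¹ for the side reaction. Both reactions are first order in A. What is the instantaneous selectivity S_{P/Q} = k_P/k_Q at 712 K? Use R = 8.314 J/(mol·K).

0.0714

With equal orders, S_{P/Q} = k_P/k_Q = (A_P/A_Q)·exp[(E_Q−E_P)/(RT)].
(E_Q−E_P)/(RT) = (65.4−123)×10³/(8.314×712) = -57600/5920 = -9.730.
k_P/k_Q = (4.43×10^11/3.69×10^8)·exp(-9.730) = 1201 × 5.945×10^-5 = 0.0714.
Since E_P > E_Q, raising the temperature improves selectivity toward P.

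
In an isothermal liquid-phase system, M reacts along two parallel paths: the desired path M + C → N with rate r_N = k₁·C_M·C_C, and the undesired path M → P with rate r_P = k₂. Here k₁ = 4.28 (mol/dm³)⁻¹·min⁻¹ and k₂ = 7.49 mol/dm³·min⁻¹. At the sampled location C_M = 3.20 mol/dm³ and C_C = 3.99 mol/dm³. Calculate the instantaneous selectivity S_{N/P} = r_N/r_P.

7.30

S_{N/P} = r_N/r_P = (k₁·C_M·C_C)/(k₂) = (k₁/k₂)·C_M·C_C.
= (4.28×3.200×3.990) / (7.49) = 54.65/7.490 = 7.30.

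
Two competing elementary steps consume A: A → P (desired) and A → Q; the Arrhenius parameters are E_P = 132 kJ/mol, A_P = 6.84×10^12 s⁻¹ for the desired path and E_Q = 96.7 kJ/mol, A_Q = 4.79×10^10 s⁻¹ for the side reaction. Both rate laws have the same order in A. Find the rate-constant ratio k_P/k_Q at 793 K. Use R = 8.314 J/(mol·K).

With equal orders, S_{P/Q} = k_P/k_Q = (A_P/A_Q)·exp[(E_Q−E_P)/(RT)].
(E_Q−E_P)/(RT) = (96.7−132)×10³/(8.314×793) = -35300/6593 = -5.354.
k_P/k_Q = (6.84×10^12/4.79×10^10)·exp(-5.354) = 142.8 × 0.004728 = 0.675.

0.675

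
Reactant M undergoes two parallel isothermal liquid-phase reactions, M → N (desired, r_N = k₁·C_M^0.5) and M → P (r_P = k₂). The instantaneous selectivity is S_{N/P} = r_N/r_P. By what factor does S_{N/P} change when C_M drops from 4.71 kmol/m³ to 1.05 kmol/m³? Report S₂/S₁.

S_{N/P} = (k₁/k₂)·C_M^0.5, so S₂/S₁ = (C_{M,2}/C_{M,1})^0.5.
= (1.05/4.71)^0.5 = (0.2229)^0.5 = 0.472.
Selectivity toward N falls as C_M falls — high-concentration operation is favoured.

0.472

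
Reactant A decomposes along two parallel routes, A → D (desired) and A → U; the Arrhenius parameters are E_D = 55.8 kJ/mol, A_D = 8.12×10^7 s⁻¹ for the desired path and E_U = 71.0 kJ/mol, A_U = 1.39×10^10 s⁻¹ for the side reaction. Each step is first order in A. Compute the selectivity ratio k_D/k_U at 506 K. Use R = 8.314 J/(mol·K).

0.217

With equal orders, S_{D/U} = k_D/k_U = (A_D/A_U)·exp[(E_U−E_D)/(RT)].
(E_U−E_D)/(RT) = (71.0−55.8)×10³/(8.314×506) = 15200/4207 = 3.613.
k_D/k_U = (8.12×10^7/1.39×10^10)·exp(3.613) = 0.005842 × 37.08 = 0.217.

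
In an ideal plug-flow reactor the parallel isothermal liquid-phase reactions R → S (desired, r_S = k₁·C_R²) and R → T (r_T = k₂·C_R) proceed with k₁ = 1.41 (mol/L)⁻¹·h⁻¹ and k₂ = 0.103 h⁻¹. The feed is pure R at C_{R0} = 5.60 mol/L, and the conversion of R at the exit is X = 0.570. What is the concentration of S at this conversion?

C_R = C_{R0}(1−X) = 2.408 mol/L.
Along a PFR/batch, dC_T/dC_R = −r_T/(r_S+r_T) = −k₂/(k₂+k₁·C_R).
Integrating from C_{R0} to C_R: C_T = (0.103/1.41)·ln[(0.103+1.41·5.60)/(0.103+1.41·2.41)] = 0.07305·ln(7.999/3.498) = 0.06042 mol/L.
Then C_S = (C_{R0}−C_R) − C_T = 3.192 − 0.06042 = 3.132 mol/L.

3.13 mol/L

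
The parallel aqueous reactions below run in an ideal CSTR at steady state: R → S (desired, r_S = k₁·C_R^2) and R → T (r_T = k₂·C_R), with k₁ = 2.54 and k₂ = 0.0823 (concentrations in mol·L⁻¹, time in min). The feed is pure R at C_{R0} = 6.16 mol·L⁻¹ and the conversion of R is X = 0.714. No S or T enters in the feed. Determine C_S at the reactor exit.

Exit C_R = C_{R0}(1−X) = 6.16×0.286 = 1.762 mol·L⁻¹.
A CSTR operates uniformly at the exit composition, giving r_S = 7.884 and r_T = 0.1450 (each k·C_R^n at C_R = 1.762).
Fraction of consumed R going to S: r_S/(r_S+r_T) = 0.9819.
C_S = 0.9819·C_{R0}·X = 0.9819×6.16×0.714 = 4.32 mol·L⁻¹.

4.32 mol·L⁻¹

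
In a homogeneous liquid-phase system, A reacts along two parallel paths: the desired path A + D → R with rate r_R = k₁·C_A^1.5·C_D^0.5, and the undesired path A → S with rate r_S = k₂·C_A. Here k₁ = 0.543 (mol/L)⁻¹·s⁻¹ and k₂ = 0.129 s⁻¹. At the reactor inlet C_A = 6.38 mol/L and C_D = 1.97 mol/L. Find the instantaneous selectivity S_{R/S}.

S_{R/S} = r_R/r_S = (k₁·C_A^1.5·C_D^0.5)/(k₂·C_A) = (k₁/k₂)·C_A^0.5·C_D^0.5.
= (0.543×6.380^1.5×1.970^0.5) / (0.129×6.380) = 12.28/0.8230 = 14.9.
Since the desired path is higher order in A, keeping C_A high (PFR or concentrated feed) favours R.

14.9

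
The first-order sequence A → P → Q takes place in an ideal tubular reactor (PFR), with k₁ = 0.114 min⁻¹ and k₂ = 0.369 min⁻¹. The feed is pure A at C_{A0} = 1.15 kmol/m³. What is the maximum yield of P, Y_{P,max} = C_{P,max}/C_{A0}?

0.183

At the optimum, C_{P,max}/C_{A0} = (k₁/k₂)^[k₂/(k₂−k₁)].
= (0.114/0.369)^(0.369/(0.369−0.114)) = (0.3089)^(1.447) = 0.1827.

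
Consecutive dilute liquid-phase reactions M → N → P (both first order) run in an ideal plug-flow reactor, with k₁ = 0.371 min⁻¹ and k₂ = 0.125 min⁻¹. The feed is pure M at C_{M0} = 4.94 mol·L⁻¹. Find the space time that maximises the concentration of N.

The intermediate peaks when r₁ = r₂, i.e. k₁e^(−k₁τ) = k₂e^(−k₂τ), giving τ_opt = ln(k₂/k₁)/(k₂−k₁).
= ln(0.125/0.371)/(0.125−0.371) = ln(0.3369)/-0.2460 = -1.088/-0.2460 = 4.42 min.

4.42 min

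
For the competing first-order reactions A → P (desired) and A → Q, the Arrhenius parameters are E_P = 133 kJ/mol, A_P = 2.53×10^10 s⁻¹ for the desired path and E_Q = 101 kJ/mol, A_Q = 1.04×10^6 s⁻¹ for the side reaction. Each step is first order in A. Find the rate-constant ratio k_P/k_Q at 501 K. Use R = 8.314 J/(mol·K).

With equal orders, S_{P/Q} = k_P/k_Q = (A_P/A_Q)·exp[(E_Q−E_P)/(RT)].
(E_Q−E_P)/(RT) = (101−133)×10³/(8.314×501) = -32000/4165 = -7.682.
k_P/k_Q = (2.53×10^10/1.04×10^6)·exp(-7.682) = 24327 × 4.608×10^-4 = 11.2.

11.2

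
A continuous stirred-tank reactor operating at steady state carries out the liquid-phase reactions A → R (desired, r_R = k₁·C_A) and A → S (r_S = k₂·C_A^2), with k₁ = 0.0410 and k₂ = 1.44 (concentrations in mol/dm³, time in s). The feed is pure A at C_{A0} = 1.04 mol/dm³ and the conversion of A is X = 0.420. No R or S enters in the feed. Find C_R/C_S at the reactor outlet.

Exit C_A = C_{A0}(1−X) = 1.04×0.580 = 0.6032 mol/dm³.
A CSTR operates uniformly at the exit composition, giving r_R = 0.02473 and r_S = 0.5239 (each k·C_A^n at C_A = 0.6032).
Overall selectivity = C_R/C_S = r_Rτ/(r_Sτ) = r_R/r_S = 0.0472.

0.0472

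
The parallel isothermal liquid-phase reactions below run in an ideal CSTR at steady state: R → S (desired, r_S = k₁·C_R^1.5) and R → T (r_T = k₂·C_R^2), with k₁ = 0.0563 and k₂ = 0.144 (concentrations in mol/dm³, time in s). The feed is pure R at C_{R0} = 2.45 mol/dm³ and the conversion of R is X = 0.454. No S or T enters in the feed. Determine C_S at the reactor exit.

0.281 mol/dm³

Exit C_R = C_{R0}(1−X) = 2.45×0.546 = 1.338 mol/dm³.
Rates in a CSTR are evaluated at the outlet concentration: r_S = 0.0563×1.338^1.5 = 0.08711, r_T = 0.144×1.338^2 = 0.2577.
Fraction of consumed R going to S: r_S/(r_S+r_T) = 0.2526.
C_S = 0.2526·C_{R0}·X = 0.2526×2.45×0.454 = 0.281 mol/dm³.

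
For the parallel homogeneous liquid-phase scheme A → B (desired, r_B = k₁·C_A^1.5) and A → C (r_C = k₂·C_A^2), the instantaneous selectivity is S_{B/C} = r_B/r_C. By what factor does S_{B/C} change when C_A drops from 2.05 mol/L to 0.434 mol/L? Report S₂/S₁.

S_{B/C} = (k₁/k₂)·C_A^-0.5, so S₂/S₁ = (C_{A,2}/C_{A,1})^-0.5.
= (0.434/2.05)^(-0.5) = (0.2117)^(-0.5) = 2.17.

2.17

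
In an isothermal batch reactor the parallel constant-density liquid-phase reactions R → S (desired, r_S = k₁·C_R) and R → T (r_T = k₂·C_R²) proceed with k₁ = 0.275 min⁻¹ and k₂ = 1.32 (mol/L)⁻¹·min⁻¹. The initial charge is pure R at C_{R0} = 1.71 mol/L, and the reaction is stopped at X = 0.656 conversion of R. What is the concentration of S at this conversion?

C_R = C_{R0}(1−X) = 0.5882 mol/L.
Along a PFR/batch, dC_S/dC_R = −r_S/(r_S+r_T) = −k₁/(k₁+k₂·C_R).
Integrating from C_{R0} to C_R: C_S = (0.275/1.32)·ln[(0.275+1.32·1.71)/(0.275+1.32·0.588)] = 0.2083·ln(2.532/1.051) = 0.1831 mol/L.

0.183 mol/L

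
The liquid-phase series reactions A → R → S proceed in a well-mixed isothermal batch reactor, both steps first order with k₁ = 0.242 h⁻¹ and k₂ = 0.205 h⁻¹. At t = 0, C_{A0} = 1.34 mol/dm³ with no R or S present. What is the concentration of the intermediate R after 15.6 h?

0.157 mol/dm³

For first-order series with pure A initially, C_R(t) = k₁C_{A0}/(k₂−k₁)·(e^(−k₁t) − e^(−k₂t)).
e^(−k₁t) = e^(−0.242×15.6) = e^(−3.775) = 0.02293; e^(−k₂t) = e^(−3.198) = 0.04084.
C_R = 0.242×1.34/(0.205−0.242) × (0.02293−0.04084) = (-8.764)×(-0.01791) = 0.1570 mol/dm³.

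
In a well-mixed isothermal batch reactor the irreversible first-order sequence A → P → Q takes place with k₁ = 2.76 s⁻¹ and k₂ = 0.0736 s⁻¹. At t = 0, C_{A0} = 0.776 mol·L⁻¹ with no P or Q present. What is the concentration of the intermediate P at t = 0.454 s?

0.543 mol·L⁻¹

The intermediate concentration in a first-order A→B→C sequence is C_P = k₁C_{A0}(e^(−k₁t) − e^(−k₂t))/(k₂−k₁).
e^(−k₁t) = e^(−2.76×0.454) = e^(−1.253) = 0.2856; e^(−k₂t) = e^(−0.03341) = 0.9671.
C_P = 2.76×0.776/(0.0736−2.76) × (0.2856−0.9671) = (-0.7973)×(-0.6815) = 0.5433 mol·L⁻¹.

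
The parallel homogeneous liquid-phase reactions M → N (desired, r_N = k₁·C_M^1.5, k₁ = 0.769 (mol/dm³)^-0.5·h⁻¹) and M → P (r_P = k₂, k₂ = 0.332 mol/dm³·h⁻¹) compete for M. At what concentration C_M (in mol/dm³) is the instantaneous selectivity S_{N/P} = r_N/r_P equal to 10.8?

2.79 mol/dm³

S_{N/P} = (k₁/k₂)·C_M^1.5 ⇒ C_M = (S·k₂/k₁)^(1/1.5).
= (10.8×0.332/0.769)^(0.6667) = (4.663)^(0.6667) = 2.79 mol/dm³.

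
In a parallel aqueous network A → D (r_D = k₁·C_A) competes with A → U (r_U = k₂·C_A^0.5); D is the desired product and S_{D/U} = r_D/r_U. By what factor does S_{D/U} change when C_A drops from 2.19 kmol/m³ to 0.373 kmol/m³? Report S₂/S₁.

0.413

S_{D/U} = (k₁/k₂)·C_A^0.5, so S₂/S₁ = (C_{A,2}/C_{A,1})^0.5.
= (0.373/2.19)^0.5 = (0.1703)^0.5 = 0.413.
Selectivity toward D falls as C_A falls — high-concentration operation is favoured.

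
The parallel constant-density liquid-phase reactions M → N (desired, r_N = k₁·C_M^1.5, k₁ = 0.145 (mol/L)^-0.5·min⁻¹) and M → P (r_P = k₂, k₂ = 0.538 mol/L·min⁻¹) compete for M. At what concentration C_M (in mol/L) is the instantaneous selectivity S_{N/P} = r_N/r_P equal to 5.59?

7.55 mol/L

S_{N/P} = (k₁/k₂)·C_M^1.5 ⇒ C_M = (S·k₂/k₁)^(1/1.5).
= (5.59×0.538/0.145)^(0.6667) = (20.74)^(0.6667) = 7.55 mol/L.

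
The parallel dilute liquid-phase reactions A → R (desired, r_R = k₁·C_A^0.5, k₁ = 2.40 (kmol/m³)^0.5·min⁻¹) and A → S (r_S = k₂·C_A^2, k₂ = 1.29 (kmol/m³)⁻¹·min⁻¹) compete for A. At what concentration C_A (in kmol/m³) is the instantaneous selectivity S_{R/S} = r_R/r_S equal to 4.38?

0.565 kmol/m³

S_{R/S} = (k₁/k₂)·C_A^-1.5 ⇒ C_A = (S·k₂/k₁)^(1/(-1.5)).
= (4.38×1.29/2.40)^(-0.6667) = (2.354)^(-0.6667) = 0.565 kmol/m³.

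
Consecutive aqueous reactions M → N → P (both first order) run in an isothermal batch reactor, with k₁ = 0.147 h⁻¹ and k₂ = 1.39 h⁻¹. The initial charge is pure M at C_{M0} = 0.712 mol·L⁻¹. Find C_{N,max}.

For a first-order series the maximum intermediate yield is C_{N,max}/C_{M0} = (k₁/k₂)^[k₂/(k₂−k₁)].
= (0.147/1.39)^(1.39/(1.39−0.147)) = (0.1058)^(1.118) = 0.08108.
C_{N,max} = 0.08108×0.712 = 0.0577 mol·L⁻¹.

0.0577 mol·L⁻¹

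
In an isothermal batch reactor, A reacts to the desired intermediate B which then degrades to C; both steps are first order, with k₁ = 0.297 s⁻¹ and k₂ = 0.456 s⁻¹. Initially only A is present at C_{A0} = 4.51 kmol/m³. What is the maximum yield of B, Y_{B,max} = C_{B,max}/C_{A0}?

Evaluating C_B at t_opt = ln(k₂/k₁)/(k₂−k₁) gives C_{B,max}/C_{A0} = (k₁/k₂)^[k₂/(k₂−k₁)].
= (0.297/0.456)^(0.456/(0.456−0.297)) = (0.6513)^(2.868) = 0.2924.

0.292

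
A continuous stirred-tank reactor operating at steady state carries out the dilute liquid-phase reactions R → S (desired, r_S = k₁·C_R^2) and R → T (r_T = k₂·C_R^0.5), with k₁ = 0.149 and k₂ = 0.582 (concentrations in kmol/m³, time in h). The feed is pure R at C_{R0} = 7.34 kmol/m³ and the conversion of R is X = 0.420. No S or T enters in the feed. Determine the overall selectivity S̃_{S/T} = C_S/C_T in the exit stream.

2.25

Exit C_R = C_{R0}(1−X) = 7.34×0.580 = 4.257 kmol/m³.
In a CSTR the entire volume is at exit conditions, so r_S = 0.149×4.257^2 = 2.700 and r_T = 0.582×4.257^0.5 = 1.201.
Overall selectivity = C_S/C_T = r_Sτ/(r_Tτ) = r_S/r_T = 2.25.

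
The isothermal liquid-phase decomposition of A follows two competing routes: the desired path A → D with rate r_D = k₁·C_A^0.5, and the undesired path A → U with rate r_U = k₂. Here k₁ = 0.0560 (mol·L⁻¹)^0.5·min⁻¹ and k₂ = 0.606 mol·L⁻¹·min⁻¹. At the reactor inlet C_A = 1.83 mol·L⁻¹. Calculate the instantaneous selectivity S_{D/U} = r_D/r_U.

S_{D/U} = r_D/r_U = (k₁·C_A^0.5)/(k₂) = (k₁/k₂)·C_A^0.5.
= (0.0560×1.830^0.5) / (0.606) = 0.07576/0.6060 = 0.125.
Since the desired path is higher order in A, keeping C_A high (PFR or concentrated feed) favours D.

0.125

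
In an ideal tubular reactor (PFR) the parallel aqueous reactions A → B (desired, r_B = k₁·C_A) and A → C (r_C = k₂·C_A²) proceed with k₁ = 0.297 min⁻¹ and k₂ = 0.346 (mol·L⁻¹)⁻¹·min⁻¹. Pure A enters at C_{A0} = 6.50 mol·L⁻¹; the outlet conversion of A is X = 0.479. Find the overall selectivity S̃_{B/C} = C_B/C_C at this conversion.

0.179

C_A = C_{A0}(1−X) = 3.387 mol·L⁻¹.
Along a PFR/batch, dC_B/dC_A = −r_B/(r_B+r_C) = −k₁/(k₁+k₂·C_A).
Integrating from C_{A0} to C_A: C_B = (0.297/0.346)·ln[(0.297+0.346·6.50)/(0.297+0.346·3.39)] = 0.8584·ln(2.546/1.469) = 0.4722 mol·L⁻¹.
C_C = (C_{A0}−C_A)−C_B = 2.641 mol·L⁻¹; S̃_{B/C} = 0.4722/2.641 = 0.179.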